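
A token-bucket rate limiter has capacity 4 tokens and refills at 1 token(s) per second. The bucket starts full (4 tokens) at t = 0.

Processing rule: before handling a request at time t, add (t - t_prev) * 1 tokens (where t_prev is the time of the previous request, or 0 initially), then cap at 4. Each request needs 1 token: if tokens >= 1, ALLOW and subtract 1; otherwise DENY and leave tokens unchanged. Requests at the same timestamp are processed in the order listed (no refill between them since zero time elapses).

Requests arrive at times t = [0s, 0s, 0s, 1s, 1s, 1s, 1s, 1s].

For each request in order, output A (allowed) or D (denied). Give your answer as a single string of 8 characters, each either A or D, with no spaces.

Answer: AAAAADDD

Derivation:
Simulating step by step:
  req#1 t=0s: ALLOW
  req#2 t=0s: ALLOW
  req#3 t=0s: ALLOW
  req#4 t=1s: ALLOW
  req#5 t=1s: ALLOW
  req#6 t=1s: DENY
  req#7 t=1s: DENY
  req#8 t=1s: DENY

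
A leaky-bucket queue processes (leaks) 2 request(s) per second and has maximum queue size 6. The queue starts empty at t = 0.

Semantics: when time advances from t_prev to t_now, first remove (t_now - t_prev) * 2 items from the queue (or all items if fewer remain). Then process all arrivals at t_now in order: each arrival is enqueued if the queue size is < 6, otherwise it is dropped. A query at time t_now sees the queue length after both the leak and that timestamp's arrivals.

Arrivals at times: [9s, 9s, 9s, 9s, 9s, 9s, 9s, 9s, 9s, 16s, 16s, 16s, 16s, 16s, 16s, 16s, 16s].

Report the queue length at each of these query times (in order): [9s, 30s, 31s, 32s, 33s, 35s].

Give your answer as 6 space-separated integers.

Queue lengths at query times:
  query t=9s: backlog = 6
  query t=30s: backlog = 0
  query t=31s: backlog = 0
  query t=32s: backlog = 0
  query t=33s: backlog = 0
  query t=35s: backlog = 0

Answer: 6 0 0 0 0 0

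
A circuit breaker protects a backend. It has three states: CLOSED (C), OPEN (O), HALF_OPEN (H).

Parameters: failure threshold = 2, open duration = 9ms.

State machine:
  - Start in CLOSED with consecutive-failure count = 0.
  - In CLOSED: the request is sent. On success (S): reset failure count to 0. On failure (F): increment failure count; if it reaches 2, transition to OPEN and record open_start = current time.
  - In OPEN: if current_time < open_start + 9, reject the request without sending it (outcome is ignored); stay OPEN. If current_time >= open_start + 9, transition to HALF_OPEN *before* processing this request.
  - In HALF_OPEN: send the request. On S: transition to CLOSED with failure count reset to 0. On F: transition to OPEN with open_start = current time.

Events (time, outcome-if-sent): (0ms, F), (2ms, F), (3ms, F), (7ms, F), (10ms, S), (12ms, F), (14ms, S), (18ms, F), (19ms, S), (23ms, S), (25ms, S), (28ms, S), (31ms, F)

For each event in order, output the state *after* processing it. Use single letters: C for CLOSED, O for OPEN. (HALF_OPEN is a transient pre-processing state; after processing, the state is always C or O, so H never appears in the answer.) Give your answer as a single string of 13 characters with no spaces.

Answer: COOOOOOOOCCCC

Derivation:
State after each event:
  event#1 t=0ms outcome=F: state=CLOSED
  event#2 t=2ms outcome=F: state=OPEN
  event#3 t=3ms outcome=F: state=OPEN
  event#4 t=7ms outcome=F: state=OPEN
  event#5 t=10ms outcome=S: state=OPEN
  event#6 t=12ms outcome=F: state=OPEN
  event#7 t=14ms outcome=S: state=OPEN
  event#8 t=18ms outcome=F: state=OPEN
  event#9 t=19ms outcome=S: state=OPEN
  event#10 t=23ms outcome=S: state=CLOSED
  event#11 t=25ms outcome=S: state=CLOSED
  event#12 t=28ms outcome=S: state=CLOSED
  event#13 t=31ms outcome=F: state=CLOSED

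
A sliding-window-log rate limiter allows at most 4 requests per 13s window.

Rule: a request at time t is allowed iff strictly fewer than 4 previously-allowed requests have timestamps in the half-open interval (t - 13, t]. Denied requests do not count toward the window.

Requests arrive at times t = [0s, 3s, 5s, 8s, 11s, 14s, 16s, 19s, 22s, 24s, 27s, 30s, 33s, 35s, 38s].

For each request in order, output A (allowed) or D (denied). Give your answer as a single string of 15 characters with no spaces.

Tracking allowed requests in the window:
  req#1 t=0s: ALLOW
  req#2 t=3s: ALLOW
  req#3 t=5s: ALLOW
  req#4 t=8s: ALLOW
  req#5 t=11s: DENY
  req#6 t=14s: ALLOW
  req#7 t=16s: ALLOW
  req#8 t=19s: ALLOW
  req#9 t=22s: ALLOW
  req#10 t=24s: DENY
  req#11 t=27s: ALLOW
  req#12 t=30s: ALLOW
  req#13 t=33s: ALLOW
  req#14 t=35s: ALLOW
  req#15 t=38s: DENY

Answer: AAAADAAAADAAAAD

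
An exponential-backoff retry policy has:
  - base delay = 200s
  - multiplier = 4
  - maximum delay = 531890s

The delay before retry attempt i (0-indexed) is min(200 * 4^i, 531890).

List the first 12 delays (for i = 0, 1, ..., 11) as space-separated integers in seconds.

Answer: 200 800 3200 12800 51200 204800 531890 531890 531890 531890 531890 531890

Derivation:
Computing each delay:
  i=0: min(200*4^0, 531890) = 200
  i=1: min(200*4^1, 531890) = 800
  i=2: min(200*4^2, 531890) = 3200
  i=3: min(200*4^3, 531890) = 12800
  i=4: min(200*4^4, 531890) = 51200
  i=5: min(200*4^5, 531890) = 204800
  i=6: min(200*4^6, 531890) = 531890
  i=7: min(200*4^7, 531890) = 531890
  i=8: min(200*4^8, 531890) = 531890
  i=9: min(200*4^9, 531890) = 531890
  i=10: min(200*4^10, 531890) = 531890
  i=11: min(200*4^11, 531890) = 531890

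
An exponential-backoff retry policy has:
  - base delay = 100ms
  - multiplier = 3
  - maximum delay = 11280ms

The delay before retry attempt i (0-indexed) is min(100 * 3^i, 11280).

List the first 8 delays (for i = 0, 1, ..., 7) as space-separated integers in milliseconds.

Computing each delay:
  i=0: min(100*3^0, 11280) = 100
  i=1: min(100*3^1, 11280) = 300
  i=2: min(100*3^2, 11280) = 900
  i=3: min(100*3^3, 11280) = 2700
  i=4: min(100*3^4, 11280) = 8100
  i=5: min(100*3^5, 11280) = 11280
  i=6: min(100*3^6, 11280) = 11280
  i=7: min(100*3^7, 11280) = 11280

Answer: 100 300 900 2700 8100 11280 11280 11280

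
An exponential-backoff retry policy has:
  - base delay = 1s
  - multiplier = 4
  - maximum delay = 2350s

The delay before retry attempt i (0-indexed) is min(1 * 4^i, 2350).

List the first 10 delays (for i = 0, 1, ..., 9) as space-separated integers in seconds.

Answer: 1 4 16 64 256 1024 2350 2350 2350 2350

Derivation:
Computing each delay:
  i=0: min(1*4^0, 2350) = 1
  i=1: min(1*4^1, 2350) = 4
  i=2: min(1*4^2, 2350) = 16
  i=3: min(1*4^3, 2350) = 64
  i=4: min(1*4^4, 2350) = 256
  i=5: min(1*4^5, 2350) = 1024
  i=6: min(1*4^6, 2350) = 2350
  i=7: min(1*4^7, 2350) = 2350
  i=8: min(1*4^8, 2350) = 2350
  i=9: min(1*4^9, 2350) = 2350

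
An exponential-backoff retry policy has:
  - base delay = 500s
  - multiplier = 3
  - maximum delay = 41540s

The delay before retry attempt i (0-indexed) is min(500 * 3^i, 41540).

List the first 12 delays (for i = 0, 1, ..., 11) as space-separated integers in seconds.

Computing each delay:
  i=0: min(500*3^0, 41540) = 500
  i=1: min(500*3^1, 41540) = 1500
  i=2: min(500*3^2, 41540) = 4500
  i=3: min(500*3^3, 41540) = 13500
  i=4: min(500*3^4, 41540) = 40500
  i=5: min(500*3^5, 41540) = 41540
  i=6: min(500*3^6, 41540) = 41540
  i=7: min(500*3^7, 41540) = 41540
  i=8: min(500*3^8, 41540) = 41540
  i=9: min(500*3^9, 41540) = 41540
  i=10: min(500*3^10, 41540) = 41540
  i=11: min(500*3^11, 41540) = 41540

Answer: 500 1500 4500 13500 40500 41540 41540 41540 41540 41540 41540 41540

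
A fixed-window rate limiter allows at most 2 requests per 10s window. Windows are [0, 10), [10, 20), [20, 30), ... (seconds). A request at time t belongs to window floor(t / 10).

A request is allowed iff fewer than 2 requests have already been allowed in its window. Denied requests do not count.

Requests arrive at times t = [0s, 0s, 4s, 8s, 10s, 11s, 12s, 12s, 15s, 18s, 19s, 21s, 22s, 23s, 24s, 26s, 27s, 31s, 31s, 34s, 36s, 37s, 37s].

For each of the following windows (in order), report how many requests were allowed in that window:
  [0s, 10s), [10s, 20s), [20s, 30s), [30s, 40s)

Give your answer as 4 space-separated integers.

Answer: 2 2 2 2

Derivation:
Processing requests:
  req#1 t=0s (window 0): ALLOW
  req#2 t=0s (window 0): ALLOW
  req#3 t=4s (window 0): DENY
  req#4 t=8s (window 0): DENY
  req#5 t=10s (window 1): ALLOW
  req#6 t=11s (window 1): ALLOW
  req#7 t=12s (window 1): DENY
  req#8 t=12s (window 1): DENY
  req#9 t=15s (window 1): DENY
  req#10 t=18s (window 1): DENY
  req#11 t=19s (window 1): DENY
  req#12 t=21s (window 2): ALLOW
  req#13 t=22s (window 2): ALLOW
  req#14 t=23s (window 2): DENY
  req#15 t=24s (window 2): DENY
  req#16 t=26s (window 2): DENY
  req#17 t=27s (window 2): DENY
  req#18 t=31s (window 3): ALLOW
  req#19 t=31s (window 3): ALLOW
  req#20 t=34s (window 3): DENY
  req#21 t=36s (window 3): DENY
  req#22 t=37s (window 3): DENY
  req#23 t=37s (window 3): DENY

Allowed counts by window: 2 2 2 2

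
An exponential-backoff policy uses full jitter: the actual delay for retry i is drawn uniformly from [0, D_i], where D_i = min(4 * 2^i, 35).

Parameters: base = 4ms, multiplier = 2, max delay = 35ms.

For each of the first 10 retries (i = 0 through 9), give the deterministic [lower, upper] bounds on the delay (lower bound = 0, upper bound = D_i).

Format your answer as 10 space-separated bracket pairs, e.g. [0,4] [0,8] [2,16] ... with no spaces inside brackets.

Computing bounds per retry:
  i=0: D_i=min(4*2^0,35)=4, bounds=[0,4]
  i=1: D_i=min(4*2^1,35)=8, bounds=[0,8]
  i=2: D_i=min(4*2^2,35)=16, bounds=[0,16]
  i=3: D_i=min(4*2^3,35)=32, bounds=[0,32]
  i=4: D_i=min(4*2^4,35)=35, bounds=[0,35]
  i=5: D_i=min(4*2^5,35)=35, bounds=[0,35]
  i=6: D_i=min(4*2^6,35)=35, bounds=[0,35]
  i=7: D_i=min(4*2^7,35)=35, bounds=[0,35]
  i=8: D_i=min(4*2^8,35)=35, bounds=[0,35]
  i=9: D_i=min(4*2^9,35)=35, bounds=[0,35]

Answer: [0,4] [0,8] [0,16] [0,32] [0,35] [0,35] [0,35] [0,35] [0,35] [0,35]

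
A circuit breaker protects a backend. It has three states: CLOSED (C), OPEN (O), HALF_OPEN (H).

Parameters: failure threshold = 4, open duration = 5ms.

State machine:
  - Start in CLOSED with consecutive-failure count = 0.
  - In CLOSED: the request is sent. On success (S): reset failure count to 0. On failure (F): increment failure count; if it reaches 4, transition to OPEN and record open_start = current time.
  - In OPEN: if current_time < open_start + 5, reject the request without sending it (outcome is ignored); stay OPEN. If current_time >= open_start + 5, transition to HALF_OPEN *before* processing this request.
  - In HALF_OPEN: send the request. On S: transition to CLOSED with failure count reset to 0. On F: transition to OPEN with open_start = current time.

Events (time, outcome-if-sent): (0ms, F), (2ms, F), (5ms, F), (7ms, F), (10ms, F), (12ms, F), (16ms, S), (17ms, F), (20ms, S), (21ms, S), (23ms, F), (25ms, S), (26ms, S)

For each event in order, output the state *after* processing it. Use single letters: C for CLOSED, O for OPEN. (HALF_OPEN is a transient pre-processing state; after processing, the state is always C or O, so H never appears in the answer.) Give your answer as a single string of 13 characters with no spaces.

Answer: CCCOOOOOOOOOO

Derivation:
State after each event:
  event#1 t=0ms outcome=F: state=CLOSED
  event#2 t=2ms outcome=F: state=CLOSED
  event#3 t=5ms outcome=F: state=CLOSED
  event#4 t=7ms outcome=F: state=OPEN
  event#5 t=10ms outcome=F: state=OPEN
  event#6 t=12ms outcome=F: state=OPEN
  event#7 t=16ms outcome=S: state=OPEN
  event#8 t=17ms outcome=F: state=OPEN
  event#9 t=20ms outcome=S: state=OPEN
  event#10 t=21ms outcome=S: state=OPEN
  event#11 t=23ms outcome=F: state=OPEN
  event#12 t=25ms outcome=S: state=OPEN
  event#13 t=26ms outcome=S: state=OPEN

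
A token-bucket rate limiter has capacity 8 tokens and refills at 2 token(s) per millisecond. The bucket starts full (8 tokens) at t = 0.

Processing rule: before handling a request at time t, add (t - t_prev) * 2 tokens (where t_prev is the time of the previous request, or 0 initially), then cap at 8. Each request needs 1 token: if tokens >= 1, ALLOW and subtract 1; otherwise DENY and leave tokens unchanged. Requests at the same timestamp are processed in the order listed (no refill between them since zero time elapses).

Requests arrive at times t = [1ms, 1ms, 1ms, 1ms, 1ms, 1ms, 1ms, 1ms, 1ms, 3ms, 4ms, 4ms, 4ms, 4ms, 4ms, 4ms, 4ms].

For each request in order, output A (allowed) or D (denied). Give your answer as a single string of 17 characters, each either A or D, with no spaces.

Answer: AAAAAAAADAAAAAADD

Derivation:
Simulating step by step:
  req#1 t=1ms: ALLOW
  req#2 t=1ms: ALLOW
  req#3 t=1ms: ALLOW
  req#4 t=1ms: ALLOW
  req#5 t=1ms: ALLOW
  req#6 t=1ms: ALLOW
  req#7 t=1ms: ALLOW
  req#8 t=1ms: ALLOW
  req#9 t=1ms: DENY
  req#10 t=3ms: ALLOW
  req#11 t=4ms: ALLOW
  req#12 t=4ms: ALLOW
  req#13 t=4ms: ALLOW
  req#14 t=4ms: ALLOW
  req#15 t=4ms: ALLOW
  req#16 t=4ms: DENY
  req#17 t=4ms: DENY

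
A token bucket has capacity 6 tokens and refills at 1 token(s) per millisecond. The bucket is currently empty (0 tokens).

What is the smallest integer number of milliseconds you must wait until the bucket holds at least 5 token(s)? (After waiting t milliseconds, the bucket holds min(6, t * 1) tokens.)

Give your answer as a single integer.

Answer: 5

Derivation:
Need t * 1 >= 5, so t >= 5/1.
Smallest integer t = ceil(5/1) = 5.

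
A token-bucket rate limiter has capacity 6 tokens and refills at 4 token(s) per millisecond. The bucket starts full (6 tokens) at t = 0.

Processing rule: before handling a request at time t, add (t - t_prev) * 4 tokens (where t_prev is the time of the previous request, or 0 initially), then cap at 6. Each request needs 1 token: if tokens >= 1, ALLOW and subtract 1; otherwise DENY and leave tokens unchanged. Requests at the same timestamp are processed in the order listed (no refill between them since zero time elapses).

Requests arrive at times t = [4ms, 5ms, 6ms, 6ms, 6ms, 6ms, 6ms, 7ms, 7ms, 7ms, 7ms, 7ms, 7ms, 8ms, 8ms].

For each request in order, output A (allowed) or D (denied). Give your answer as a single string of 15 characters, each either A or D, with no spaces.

Answer: AAAAAAAAAAAADAA

Derivation:
Simulating step by step:
  req#1 t=4ms: ALLOW
  req#2 t=5ms: ALLOW
  req#3 t=6ms: ALLOW
  req#4 t=6ms: ALLOW
  req#5 t=6ms: ALLOW
  req#6 t=6ms: ALLOW
  req#7 t=6ms: ALLOW
  req#8 t=7ms: ALLOW
  req#9 t=7ms: ALLOW
  req#10 t=7ms: ALLOW
  req#11 t=7ms: ALLOW
  req#12 t=7ms: ALLOW
  req#13 t=7ms: DENY
  req#14 t=8ms: ALLOW
  req#15 t=8ms: ALLOW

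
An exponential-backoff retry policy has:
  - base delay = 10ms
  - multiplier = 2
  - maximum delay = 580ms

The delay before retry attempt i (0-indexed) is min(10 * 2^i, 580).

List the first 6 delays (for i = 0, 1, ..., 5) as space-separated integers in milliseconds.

Answer: 10 20 40 80 160 320

Derivation:
Computing each delay:
  i=0: min(10*2^0, 580) = 10
  i=1: min(10*2^1, 580) = 20
  i=2: min(10*2^2, 580) = 40
  i=3: min(10*2^3, 580) = 80
  i=4: min(10*2^4, 580) = 160
  i=5: min(10*2^5, 580) = 320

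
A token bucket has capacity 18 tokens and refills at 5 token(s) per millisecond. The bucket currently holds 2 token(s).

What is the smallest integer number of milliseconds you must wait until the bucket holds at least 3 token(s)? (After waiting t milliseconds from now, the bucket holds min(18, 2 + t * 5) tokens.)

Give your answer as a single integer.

Need 2 + t * 5 >= 3, so t >= 1/5.
Smallest integer t = ceil(1/5) = 1.

Answer: 1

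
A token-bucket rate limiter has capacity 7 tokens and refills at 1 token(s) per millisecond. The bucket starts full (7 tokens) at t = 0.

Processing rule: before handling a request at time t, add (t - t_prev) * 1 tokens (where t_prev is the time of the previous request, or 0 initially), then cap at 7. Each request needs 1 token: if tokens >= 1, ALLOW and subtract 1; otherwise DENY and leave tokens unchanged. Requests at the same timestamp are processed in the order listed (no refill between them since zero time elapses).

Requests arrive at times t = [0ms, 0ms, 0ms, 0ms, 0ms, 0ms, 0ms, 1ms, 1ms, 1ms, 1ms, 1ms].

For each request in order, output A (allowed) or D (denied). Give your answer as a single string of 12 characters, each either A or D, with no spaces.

Simulating step by step:
  req#1 t=0ms: ALLOW
  req#2 t=0ms: ALLOW
  req#3 t=0ms: ALLOW
  req#4 t=0ms: ALLOW
  req#5 t=0ms: ALLOW
  req#6 t=0ms: ALLOW
  req#7 t=0ms: ALLOW
  req#8 t=1ms: ALLOW
  req#9 t=1ms: DENY
  req#10 t=1ms: DENY
  req#11 t=1ms: DENY
  req#12 t=1ms: DENY

Answer: AAAAAAAADDDD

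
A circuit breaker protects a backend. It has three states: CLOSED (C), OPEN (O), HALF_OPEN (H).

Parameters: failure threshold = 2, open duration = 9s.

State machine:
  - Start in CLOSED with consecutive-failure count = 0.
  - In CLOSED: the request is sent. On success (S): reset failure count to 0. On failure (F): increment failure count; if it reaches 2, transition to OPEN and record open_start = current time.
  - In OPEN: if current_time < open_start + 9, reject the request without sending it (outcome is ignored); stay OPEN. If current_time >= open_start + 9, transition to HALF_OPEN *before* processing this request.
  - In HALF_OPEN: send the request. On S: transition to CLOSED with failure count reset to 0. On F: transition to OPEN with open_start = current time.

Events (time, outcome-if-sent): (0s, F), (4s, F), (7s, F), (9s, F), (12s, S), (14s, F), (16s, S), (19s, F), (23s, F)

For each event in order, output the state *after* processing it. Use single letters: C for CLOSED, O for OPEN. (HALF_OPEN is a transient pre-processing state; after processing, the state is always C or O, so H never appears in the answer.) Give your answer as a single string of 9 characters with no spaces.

State after each event:
  event#1 t=0s outcome=F: state=CLOSED
  event#2 t=4s outcome=F: state=OPEN
  event#3 t=7s outcome=F: state=OPEN
  event#4 t=9s outcome=F: state=OPEN
  event#5 t=12s outcome=S: state=OPEN
  event#6 t=14s outcome=F: state=OPEN
  event#7 t=16s outcome=S: state=OPEN
  event#8 t=19s outcome=F: state=OPEN
  event#9 t=23s outcome=F: state=OPEN

Answer: COOOOOOOO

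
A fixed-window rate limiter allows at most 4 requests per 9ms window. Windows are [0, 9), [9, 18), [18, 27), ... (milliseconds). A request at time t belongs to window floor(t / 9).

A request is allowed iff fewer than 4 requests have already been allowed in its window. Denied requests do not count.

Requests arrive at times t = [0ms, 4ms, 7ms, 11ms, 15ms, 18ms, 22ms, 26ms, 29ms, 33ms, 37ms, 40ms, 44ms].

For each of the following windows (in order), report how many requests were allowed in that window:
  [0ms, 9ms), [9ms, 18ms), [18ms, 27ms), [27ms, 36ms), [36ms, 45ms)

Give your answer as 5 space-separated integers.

Answer: 3 2 3 2 3

Derivation:
Processing requests:
  req#1 t=0ms (window 0): ALLOW
  req#2 t=4ms (window 0): ALLOW
  req#3 t=7ms (window 0): ALLOW
  req#4 t=11ms (window 1): ALLOW
  req#5 t=15ms (window 1): ALLOW
  req#6 t=18ms (window 2): ALLOW
  req#7 t=22ms (window 2): ALLOW
  req#8 t=26ms (window 2): ALLOW
  req#9 t=29ms (window 3): ALLOW
  req#10 t=33ms (window 3): ALLOW
  req#11 t=37ms (window 4): ALLOW
  req#12 t=40ms (window 4): ALLOW
  req#13 t=44ms (window 4): ALLOW

Allowed counts by window: 3 2 3 2 3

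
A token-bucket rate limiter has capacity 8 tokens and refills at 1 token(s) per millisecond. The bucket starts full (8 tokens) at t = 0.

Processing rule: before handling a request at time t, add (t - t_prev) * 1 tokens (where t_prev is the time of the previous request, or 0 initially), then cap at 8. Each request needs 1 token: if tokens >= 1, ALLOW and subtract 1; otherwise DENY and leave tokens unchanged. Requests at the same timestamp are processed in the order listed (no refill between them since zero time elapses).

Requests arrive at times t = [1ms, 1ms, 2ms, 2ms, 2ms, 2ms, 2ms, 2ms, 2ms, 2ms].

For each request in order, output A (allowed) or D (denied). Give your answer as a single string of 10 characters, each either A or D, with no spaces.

Answer: AAAAAAAAAD

Derivation:
Simulating step by step:
  req#1 t=1ms: ALLOW
  req#2 t=1ms: ALLOW
  req#3 t=2ms: ALLOW
  req#4 t=2ms: ALLOW
  req#5 t=2ms: ALLOW
  req#6 t=2ms: ALLOW
  req#7 t=2ms: ALLOW
  req#8 t=2ms: ALLOW
  req#9 t=2ms: ALLOW
  req#10 t=2ms: DENY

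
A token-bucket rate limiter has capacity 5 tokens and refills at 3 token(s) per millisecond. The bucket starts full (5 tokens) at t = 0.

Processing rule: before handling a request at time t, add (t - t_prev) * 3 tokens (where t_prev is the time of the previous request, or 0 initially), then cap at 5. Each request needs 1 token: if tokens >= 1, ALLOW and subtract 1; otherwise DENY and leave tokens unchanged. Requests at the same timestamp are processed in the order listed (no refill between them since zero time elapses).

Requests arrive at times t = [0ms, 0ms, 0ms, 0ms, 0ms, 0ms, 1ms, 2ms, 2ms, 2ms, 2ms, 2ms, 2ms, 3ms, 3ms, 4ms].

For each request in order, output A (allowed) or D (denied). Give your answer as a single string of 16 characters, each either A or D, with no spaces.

Answer: AAAAADAAAAAADAAA

Derivation:
Simulating step by step:
  req#1 t=0ms: ALLOW
  req#2 t=0ms: ALLOW
  req#3 t=0ms: ALLOW
  req#4 t=0ms: ALLOW
  req#5 t=0ms: ALLOW
  req#6 t=0ms: DENY
  req#7 t=1ms: ALLOW
  req#8 t=2ms: ALLOW
  req#9 t=2ms: ALLOW
  req#10 t=2ms: ALLOW
  req#11 t=2ms: ALLOW
  req#12 t=2ms: ALLOW
  req#13 t=2ms: DENY
  req#14 t=3ms: ALLOW
  req#15 t=3ms: ALLOW
  req#16 t=4ms: ALLOW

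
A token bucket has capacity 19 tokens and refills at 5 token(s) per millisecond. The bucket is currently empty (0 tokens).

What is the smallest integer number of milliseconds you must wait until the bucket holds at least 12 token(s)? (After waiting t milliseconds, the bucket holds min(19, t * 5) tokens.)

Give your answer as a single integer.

Answer: 3

Derivation:
Need t * 5 >= 12, so t >= 12/5.
Smallest integer t = ceil(12/5) = 3.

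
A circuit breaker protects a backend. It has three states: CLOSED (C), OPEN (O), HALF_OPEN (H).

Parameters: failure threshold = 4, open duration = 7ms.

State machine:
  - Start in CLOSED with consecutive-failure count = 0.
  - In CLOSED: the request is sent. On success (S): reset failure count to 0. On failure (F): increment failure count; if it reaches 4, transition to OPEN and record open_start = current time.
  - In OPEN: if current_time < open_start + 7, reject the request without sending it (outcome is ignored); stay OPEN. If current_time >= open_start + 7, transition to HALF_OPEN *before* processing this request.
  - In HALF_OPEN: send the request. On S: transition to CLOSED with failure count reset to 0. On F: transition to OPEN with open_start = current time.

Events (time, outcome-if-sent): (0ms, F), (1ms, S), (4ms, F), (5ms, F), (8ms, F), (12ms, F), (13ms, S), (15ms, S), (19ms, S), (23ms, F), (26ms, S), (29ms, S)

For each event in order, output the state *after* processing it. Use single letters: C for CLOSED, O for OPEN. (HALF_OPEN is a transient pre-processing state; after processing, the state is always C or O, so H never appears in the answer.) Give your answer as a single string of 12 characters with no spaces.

Answer: CCCCCOOOCCCC

Derivation:
State after each event:
  event#1 t=0ms outcome=F: state=CLOSED
  event#2 t=1ms outcome=S: state=CLOSED
  event#3 t=4ms outcome=F: state=CLOSED
  event#4 t=5ms outcome=F: state=CLOSED
  event#5 t=8ms outcome=F: state=CLOSED
  event#6 t=12ms outcome=F: state=OPEN
  event#7 t=13ms outcome=S: state=OPEN
  event#8 t=15ms outcome=S: state=OPEN
  event#9 t=19ms outcome=S: state=CLOSED
  event#10 t=23ms outcome=F: state=CLOSED
  event#11 t=26ms outcome=S: state=CLOSED
  event#12 t=29ms outcome=S: state=CLOSED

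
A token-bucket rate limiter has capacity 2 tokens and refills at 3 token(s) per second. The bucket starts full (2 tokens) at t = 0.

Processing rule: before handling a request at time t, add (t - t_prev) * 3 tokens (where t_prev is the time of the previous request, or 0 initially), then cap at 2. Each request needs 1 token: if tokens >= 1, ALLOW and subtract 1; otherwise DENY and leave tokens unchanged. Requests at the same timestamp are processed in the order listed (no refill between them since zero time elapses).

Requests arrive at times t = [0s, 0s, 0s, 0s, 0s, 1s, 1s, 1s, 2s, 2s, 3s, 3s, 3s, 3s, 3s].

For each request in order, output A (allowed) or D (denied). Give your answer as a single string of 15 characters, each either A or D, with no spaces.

Simulating step by step:
  req#1 t=0s: ALLOW
  req#2 t=0s: ALLOW
  req#3 t=0s: DENY
  req#4 t=0s: DENY
  req#5 t=0s: DENY
  req#6 t=1s: ALLOW
  req#7 t=1s: ALLOW
  req#8 t=1s: DENY
  req#9 t=2s: ALLOW
  req#10 t=2s: ALLOW
  req#11 t=3s: ALLOW
  req#12 t=3s: ALLOW
  req#13 t=3s: DENY
  req#14 t=3s: DENY
  req#15 t=3s: DENY

Answer: AADDDAADAAAADDD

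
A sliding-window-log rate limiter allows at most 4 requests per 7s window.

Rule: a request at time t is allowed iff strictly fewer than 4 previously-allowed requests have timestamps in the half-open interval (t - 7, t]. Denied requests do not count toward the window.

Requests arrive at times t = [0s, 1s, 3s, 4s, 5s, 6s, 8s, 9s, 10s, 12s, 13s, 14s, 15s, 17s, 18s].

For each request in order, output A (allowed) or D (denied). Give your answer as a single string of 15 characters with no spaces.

Tracking allowed requests in the window:
  req#1 t=0s: ALLOW
  req#2 t=1s: ALLOW
  req#3 t=3s: ALLOW
  req#4 t=4s: ALLOW
  req#5 t=5s: DENY
  req#6 t=6s: DENY
  req#7 t=8s: ALLOW
  req#8 t=9s: ALLOW
  req#9 t=10s: ALLOW
  req#10 t=12s: ALLOW
  req#11 t=13s: DENY
  req#12 t=14s: DENY
  req#13 t=15s: ALLOW
  req#14 t=17s: ALLOW
  req#15 t=18s: ALLOW

Answer: AAAADDAAAADDAAA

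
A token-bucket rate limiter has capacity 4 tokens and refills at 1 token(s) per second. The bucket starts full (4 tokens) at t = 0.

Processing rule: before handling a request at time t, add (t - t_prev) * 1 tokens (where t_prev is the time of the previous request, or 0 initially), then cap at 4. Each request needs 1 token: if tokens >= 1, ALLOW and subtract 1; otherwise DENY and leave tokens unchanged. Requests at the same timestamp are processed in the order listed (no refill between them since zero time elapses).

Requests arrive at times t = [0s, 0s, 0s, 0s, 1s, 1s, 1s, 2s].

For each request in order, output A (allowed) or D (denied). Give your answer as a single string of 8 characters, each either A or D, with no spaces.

Answer: AAAAADDA

Derivation:
Simulating step by step:
  req#1 t=0s: ALLOW
  req#2 t=0s: ALLOW
  req#3 t=0s: ALLOW
  req#4 t=0s: ALLOW
  req#5 t=1s: ALLOW
  req#6 t=1s: DENY
  req#7 t=1s: DENY
  req#8 t=2s: ALLOW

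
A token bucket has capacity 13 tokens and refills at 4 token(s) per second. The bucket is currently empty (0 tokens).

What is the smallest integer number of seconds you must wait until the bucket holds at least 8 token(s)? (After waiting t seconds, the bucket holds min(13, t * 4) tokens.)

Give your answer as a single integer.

Need t * 4 >= 8, so t >= 8/4.
Smallest integer t = ceil(8/4) = 2.

Answer: 2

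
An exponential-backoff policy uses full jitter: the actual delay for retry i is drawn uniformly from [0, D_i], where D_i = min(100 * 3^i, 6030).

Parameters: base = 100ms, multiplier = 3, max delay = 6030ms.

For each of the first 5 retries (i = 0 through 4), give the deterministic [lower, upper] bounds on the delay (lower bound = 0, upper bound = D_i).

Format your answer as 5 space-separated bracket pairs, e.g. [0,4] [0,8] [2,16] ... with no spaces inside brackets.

Answer: [0,100] [0,300] [0,900] [0,2700] [0,6030]

Derivation:
Computing bounds per retry:
  i=0: D_i=min(100*3^0,6030)=100, bounds=[0,100]
  i=1: D_i=min(100*3^1,6030)=300, bounds=[0,300]
  i=2: D_i=min(100*3^2,6030)=900, bounds=[0,900]
  i=3: D_i=min(100*3^3,6030)=2700, bounds=[0,2700]
  i=4: D_i=min(100*3^4,6030)=6030, bounds=[0,6030]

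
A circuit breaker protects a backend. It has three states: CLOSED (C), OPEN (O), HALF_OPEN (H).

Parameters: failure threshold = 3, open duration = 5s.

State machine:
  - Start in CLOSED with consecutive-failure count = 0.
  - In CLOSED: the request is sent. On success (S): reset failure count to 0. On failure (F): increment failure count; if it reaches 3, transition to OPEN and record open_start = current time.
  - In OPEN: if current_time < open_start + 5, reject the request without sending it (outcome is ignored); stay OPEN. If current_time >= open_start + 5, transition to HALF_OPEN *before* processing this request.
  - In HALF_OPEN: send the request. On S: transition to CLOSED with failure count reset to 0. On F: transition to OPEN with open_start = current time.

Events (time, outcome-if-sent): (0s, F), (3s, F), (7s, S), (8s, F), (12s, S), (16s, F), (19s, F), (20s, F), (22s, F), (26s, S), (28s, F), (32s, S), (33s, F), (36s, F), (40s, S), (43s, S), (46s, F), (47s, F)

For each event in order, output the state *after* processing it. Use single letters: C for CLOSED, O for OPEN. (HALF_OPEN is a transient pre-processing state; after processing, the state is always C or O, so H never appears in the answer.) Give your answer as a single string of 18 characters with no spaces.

Answer: CCCCCCCOOCCCCCCCCC

Derivation:
State after each event:
  event#1 t=0s outcome=F: state=CLOSED
  event#2 t=3s outcome=F: state=CLOSED
  event#3 t=7s outcome=S: state=CLOSED
  event#4 t=8s outcome=F: state=CLOSED
  event#5 t=12s outcome=S: state=CLOSED
  event#6 t=16s outcome=F: state=CLOSED
  event#7 t=19s outcome=F: state=CLOSED
  event#8 t=20s outcome=F: state=OPEN
  event#9 t=22s outcome=F: state=OPEN
  event#10 t=26s outcome=S: state=CLOSED
  event#11 t=28s outcome=F: state=CLOSED
  event#12 t=32s outcome=S: state=CLOSED
  event#13 t=33s outcome=F: state=CLOSED
  event#14 t=36s outcome=F: state=CLOSED
  event#15 t=40s outcome=S: state=CLOSED
  event#16 t=43s outcome=S: state=CLOSED
  event#17 t=46s outcome=F: state=CLOSED
  event#18 t=47s outcome=F: state=CLOSED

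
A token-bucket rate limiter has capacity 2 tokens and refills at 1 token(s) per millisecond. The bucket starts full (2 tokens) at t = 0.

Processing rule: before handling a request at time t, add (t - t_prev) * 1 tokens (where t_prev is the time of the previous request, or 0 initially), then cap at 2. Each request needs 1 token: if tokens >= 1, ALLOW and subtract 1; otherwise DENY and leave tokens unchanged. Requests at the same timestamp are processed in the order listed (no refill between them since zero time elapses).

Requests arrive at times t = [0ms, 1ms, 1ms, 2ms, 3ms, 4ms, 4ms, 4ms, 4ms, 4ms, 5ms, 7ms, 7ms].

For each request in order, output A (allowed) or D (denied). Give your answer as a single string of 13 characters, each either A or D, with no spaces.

Simulating step by step:
  req#1 t=0ms: ALLOW
  req#2 t=1ms: ALLOW
  req#3 t=1ms: ALLOW
  req#4 t=2ms: ALLOW
  req#5 t=3ms: ALLOW
  req#6 t=4ms: ALLOW
  req#7 t=4ms: DENY
  req#8 t=4ms: DENY
  req#9 t=4ms: DENY
  req#10 t=4ms: DENY
  req#11 t=5ms: ALLOW
  req#12 t=7ms: ALLOW
  req#13 t=7ms: ALLOW

Answer: AAAAAADDDDAAA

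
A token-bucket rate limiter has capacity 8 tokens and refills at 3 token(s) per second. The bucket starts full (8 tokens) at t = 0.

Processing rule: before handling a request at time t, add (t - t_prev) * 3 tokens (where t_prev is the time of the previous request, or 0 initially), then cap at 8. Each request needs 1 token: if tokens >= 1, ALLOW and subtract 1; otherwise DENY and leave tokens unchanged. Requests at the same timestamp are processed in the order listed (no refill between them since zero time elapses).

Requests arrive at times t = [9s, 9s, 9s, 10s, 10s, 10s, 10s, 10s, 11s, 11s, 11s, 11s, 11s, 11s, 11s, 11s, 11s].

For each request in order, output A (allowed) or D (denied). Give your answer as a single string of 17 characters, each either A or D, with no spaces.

Simulating step by step:
  req#1 t=9s: ALLOW
  req#2 t=9s: ALLOW
  req#3 t=9s: ALLOW
  req#4 t=10s: ALLOW
  req#5 t=10s: ALLOW
  req#6 t=10s: ALLOW
  req#7 t=10s: ALLOW
  req#8 t=10s: ALLOW
  req#9 t=11s: ALLOW
  req#10 t=11s: ALLOW
  req#11 t=11s: ALLOW
  req#12 t=11s: ALLOW
  req#13 t=11s: ALLOW
  req#14 t=11s: ALLOW
  req#15 t=11s: DENY
  req#16 t=11s: DENY
  req#17 t=11s: DENY

Answer: AAAAAAAAAAAAAADDD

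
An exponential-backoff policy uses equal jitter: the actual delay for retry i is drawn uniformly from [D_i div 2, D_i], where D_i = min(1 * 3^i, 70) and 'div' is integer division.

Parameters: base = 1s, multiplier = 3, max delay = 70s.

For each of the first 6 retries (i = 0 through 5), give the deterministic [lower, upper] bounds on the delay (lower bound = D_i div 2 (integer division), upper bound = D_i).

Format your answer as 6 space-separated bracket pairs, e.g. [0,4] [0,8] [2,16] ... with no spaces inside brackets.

Computing bounds per retry:
  i=0: D_i=min(1*3^0,70)=1, bounds=[0,1]
  i=1: D_i=min(1*3^1,70)=3, bounds=[1,3]
  i=2: D_i=min(1*3^2,70)=9, bounds=[4,9]
  i=3: D_i=min(1*3^3,70)=27, bounds=[13,27]
  i=4: D_i=min(1*3^4,70)=70, bounds=[35,70]
  i=5: D_i=min(1*3^5,70)=70, bounds=[35,70]

Answer: [0,1] [1,3] [4,9] [13,27] [35,70] [35,70]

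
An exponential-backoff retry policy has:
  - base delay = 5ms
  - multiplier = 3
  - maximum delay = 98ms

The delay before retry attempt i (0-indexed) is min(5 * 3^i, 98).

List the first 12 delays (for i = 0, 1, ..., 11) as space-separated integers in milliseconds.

Computing each delay:
  i=0: min(5*3^0, 98) = 5
  i=1: min(5*3^1, 98) = 15
  i=2: min(5*3^2, 98) = 45
  i=3: min(5*3^3, 98) = 98
  i=4: min(5*3^4, 98) = 98
  i=5: min(5*3^5, 98) = 98
  i=6: min(5*3^6, 98) = 98
  i=7: min(5*3^7, 98) = 98
  i=8: min(5*3^8, 98) = 98
  i=9: min(5*3^9, 98) = 98
  i=10: min(5*3^10, 98) = 98
  i=11: min(5*3^11, 98) = 98

Answer: 5 15 45 98 98 98 98 98 98 98 98 98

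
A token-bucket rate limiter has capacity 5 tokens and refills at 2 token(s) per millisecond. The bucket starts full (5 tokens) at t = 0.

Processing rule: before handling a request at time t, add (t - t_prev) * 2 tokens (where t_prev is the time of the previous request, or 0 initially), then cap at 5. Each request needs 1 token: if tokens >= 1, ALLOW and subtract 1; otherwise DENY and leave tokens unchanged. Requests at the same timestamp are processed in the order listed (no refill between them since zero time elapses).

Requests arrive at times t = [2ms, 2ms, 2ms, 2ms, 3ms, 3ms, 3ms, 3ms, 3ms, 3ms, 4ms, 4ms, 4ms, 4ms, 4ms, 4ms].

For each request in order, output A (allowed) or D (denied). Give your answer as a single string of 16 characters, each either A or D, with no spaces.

Simulating step by step:
  req#1 t=2ms: ALLOW
  req#2 t=2ms: ALLOW
  req#3 t=2ms: ALLOW
  req#4 t=2ms: ALLOW
  req#5 t=3ms: ALLOW
  req#6 t=3ms: ALLOW
  req#7 t=3ms: ALLOW
  req#8 t=3ms: DENY
  req#9 t=3ms: DENY
  req#10 t=3ms: DENY
  req#11 t=4ms: ALLOW
  req#12 t=4ms: ALLOW
  req#13 t=4ms: DENY
  req#14 t=4ms: DENY
  req#15 t=4ms: DENY
  req#16 t=4ms: DENY

Answer: AAAAAAADDDAADDDD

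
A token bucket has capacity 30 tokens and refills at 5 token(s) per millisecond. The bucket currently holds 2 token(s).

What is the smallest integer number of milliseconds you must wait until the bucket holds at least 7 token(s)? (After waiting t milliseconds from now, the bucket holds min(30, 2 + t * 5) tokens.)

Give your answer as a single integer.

Answer: 1

Derivation:
Need 2 + t * 5 >= 7, so t >= 5/5.
Smallest integer t = ceil(5/5) = 1.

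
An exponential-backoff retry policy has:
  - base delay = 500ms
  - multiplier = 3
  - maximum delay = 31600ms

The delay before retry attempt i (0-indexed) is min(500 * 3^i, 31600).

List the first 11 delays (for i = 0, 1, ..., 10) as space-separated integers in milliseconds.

Answer: 500 1500 4500 13500 31600 31600 31600 31600 31600 31600 31600

Derivation:
Computing each delay:
  i=0: min(500*3^0, 31600) = 500
  i=1: min(500*3^1, 31600) = 1500
  i=2: min(500*3^2, 31600) = 4500
  i=3: min(500*3^3, 31600) = 13500
  i=4: min(500*3^4, 31600) = 31600
  i=5: min(500*3^5, 31600) = 31600
  i=6: min(500*3^6, 31600) = 31600
  i=7: min(500*3^7, 31600) = 31600
  i=8: min(500*3^8, 31600) = 31600
  i=9: min(500*3^9, 31600) = 31600
  i=10: min(500*3^10, 31600) = 31600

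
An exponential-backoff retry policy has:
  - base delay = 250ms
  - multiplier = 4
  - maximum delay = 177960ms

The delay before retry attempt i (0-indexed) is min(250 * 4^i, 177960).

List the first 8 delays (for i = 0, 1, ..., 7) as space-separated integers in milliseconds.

Answer: 250 1000 4000 16000 64000 177960 177960 177960

Derivation:
Computing each delay:
  i=0: min(250*4^0, 177960) = 250
  i=1: min(250*4^1, 177960) = 1000
  i=2: min(250*4^2, 177960) = 4000
  i=3: min(250*4^3, 177960) = 16000
  i=4: min(250*4^4, 177960) = 64000
  i=5: min(250*4^5, 177960) = 177960
  i=6: min(250*4^6, 177960) = 177960
  i=7: min(250*4^7, 177960) = 177960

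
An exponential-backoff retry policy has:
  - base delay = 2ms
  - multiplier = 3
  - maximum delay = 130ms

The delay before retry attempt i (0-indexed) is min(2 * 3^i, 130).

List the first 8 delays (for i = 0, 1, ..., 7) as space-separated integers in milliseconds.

Answer: 2 6 18 54 130 130 130 130

Derivation:
Computing each delay:
  i=0: min(2*3^0, 130) = 2
  i=1: min(2*3^1, 130) = 6
  i=2: min(2*3^2, 130) = 18
  i=3: min(2*3^3, 130) = 54
  i=4: min(2*3^4, 130) = 130
  i=5: min(2*3^5, 130) = 130
  i=6: min(2*3^6, 130) = 130
  i=7: min(2*3^7, 130) = 130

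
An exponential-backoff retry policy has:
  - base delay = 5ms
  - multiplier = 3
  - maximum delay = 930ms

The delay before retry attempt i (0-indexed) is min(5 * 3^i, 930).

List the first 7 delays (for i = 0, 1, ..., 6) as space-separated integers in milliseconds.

Answer: 5 15 45 135 405 930 930

Derivation:
Computing each delay:
  i=0: min(5*3^0, 930) = 5
  i=1: min(5*3^1, 930) = 15
  i=2: min(5*3^2, 930) = 45
  i=3: min(5*3^3, 930) = 135
  i=4: min(5*3^4, 930) = 405
  i=5: min(5*3^5, 930) = 930
  i=6: min(5*3^6, 930) = 930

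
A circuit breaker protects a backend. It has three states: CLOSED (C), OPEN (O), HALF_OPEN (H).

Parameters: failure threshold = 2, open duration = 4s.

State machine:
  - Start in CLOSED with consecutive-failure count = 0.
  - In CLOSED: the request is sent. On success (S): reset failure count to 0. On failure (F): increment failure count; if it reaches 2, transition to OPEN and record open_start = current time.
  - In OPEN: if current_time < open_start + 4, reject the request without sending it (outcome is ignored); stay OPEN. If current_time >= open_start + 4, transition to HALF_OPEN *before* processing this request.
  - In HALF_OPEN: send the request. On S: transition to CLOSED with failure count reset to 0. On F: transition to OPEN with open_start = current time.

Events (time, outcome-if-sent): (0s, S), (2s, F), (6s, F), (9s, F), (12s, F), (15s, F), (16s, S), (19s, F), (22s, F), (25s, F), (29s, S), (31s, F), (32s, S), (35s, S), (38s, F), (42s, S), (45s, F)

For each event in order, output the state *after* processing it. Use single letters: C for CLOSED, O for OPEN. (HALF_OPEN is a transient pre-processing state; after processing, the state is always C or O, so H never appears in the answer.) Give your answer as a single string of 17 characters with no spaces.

State after each event:
  event#1 t=0s outcome=S: state=CLOSED
  event#2 t=2s outcome=F: state=CLOSED
  event#3 t=6s outcome=F: state=OPEN
  event#4 t=9s outcome=F: state=OPEN
  event#5 t=12s outcome=F: state=OPEN
  event#6 t=15s outcome=F: state=OPEN
  event#7 t=16s outcome=S: state=CLOSED
  event#8 t=19s outcome=F: state=CLOSED
  event#9 t=22s outcome=F: state=OPEN
  event#10 t=25s outcome=F: state=OPEN
  event#11 t=29s outcome=S: state=CLOSED
  event#12 t=31s outcome=F: state=CLOSED
  event#13 t=32s outcome=S: state=CLOSED
  event#14 t=35s outcome=S: state=CLOSED
  event#15 t=38s outcome=F: state=CLOSED
  event#16 t=42s outcome=S: state=CLOSED
  event#17 t=45s outcome=F: state=CLOSED

Answer: CCOOOOCCOOCCCCCCC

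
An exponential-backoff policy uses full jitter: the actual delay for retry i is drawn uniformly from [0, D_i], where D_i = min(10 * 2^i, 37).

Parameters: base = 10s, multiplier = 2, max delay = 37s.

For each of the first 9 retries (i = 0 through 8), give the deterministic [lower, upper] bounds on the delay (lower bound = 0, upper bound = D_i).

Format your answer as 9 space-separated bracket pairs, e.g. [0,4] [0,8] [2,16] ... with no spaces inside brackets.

Computing bounds per retry:
  i=0: D_i=min(10*2^0,37)=10, bounds=[0,10]
  i=1: D_i=min(10*2^1,37)=20, bounds=[0,20]
  i=2: D_i=min(10*2^2,37)=37, bounds=[0,37]
  i=3: D_i=min(10*2^3,37)=37, bounds=[0,37]
  i=4: D_i=min(10*2^4,37)=37, bounds=[0,37]
  i=5: D_i=min(10*2^5,37)=37, bounds=[0,37]
  i=6: D_i=min(10*2^6,37)=37, bounds=[0,37]
  i=7: D_i=min(10*2^7,37)=37, bounds=[0,37]
  i=8: D_i=min(10*2^8,37)=37, bounds=[0,37]

Answer: [0,10] [0,20] [0,37] [0,37] [0,37] [0,37] [0,37] [0,37] [0,37]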